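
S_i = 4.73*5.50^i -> [4.73, 26.02, 143.08, 786.95, 4328.25]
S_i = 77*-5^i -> [77, -385, 1925, -9625, 48125]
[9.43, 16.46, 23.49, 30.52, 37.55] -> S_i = 9.43 + 7.03*i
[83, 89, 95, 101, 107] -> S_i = 83 + 6*i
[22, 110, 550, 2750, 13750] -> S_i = 22*5^i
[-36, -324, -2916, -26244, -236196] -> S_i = -36*9^i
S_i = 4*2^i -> [4, 8, 16, 32, 64]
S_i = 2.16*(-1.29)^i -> [2.16, -2.79, 3.59, -4.64, 5.98]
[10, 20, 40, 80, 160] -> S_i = 10*2^i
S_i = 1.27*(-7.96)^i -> [1.27, -10.11, 80.47, -640.54, 5098.66]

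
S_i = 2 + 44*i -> [2, 46, 90, 134, 178]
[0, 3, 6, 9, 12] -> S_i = 0 + 3*i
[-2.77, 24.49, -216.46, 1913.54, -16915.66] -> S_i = -2.77*(-8.84)^i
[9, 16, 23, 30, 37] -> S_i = 9 + 7*i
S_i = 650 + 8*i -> [650, 658, 666, 674, 682]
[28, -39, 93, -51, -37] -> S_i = Random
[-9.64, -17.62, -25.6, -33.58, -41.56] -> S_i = -9.64 + -7.98*i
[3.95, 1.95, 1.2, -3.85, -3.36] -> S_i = Random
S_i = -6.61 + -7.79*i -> [-6.61, -14.4, -22.19, -29.98, -37.77]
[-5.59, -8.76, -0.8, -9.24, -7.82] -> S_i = Random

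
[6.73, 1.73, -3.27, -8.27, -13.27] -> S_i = 6.73 + -5.00*i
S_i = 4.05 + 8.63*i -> [4.05, 12.68, 21.31, 29.94, 38.57]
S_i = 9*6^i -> [9, 54, 324, 1944, 11664]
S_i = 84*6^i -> [84, 504, 3024, 18144, 108864]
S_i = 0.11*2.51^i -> [0.11, 0.28, 0.69, 1.74, 4.37]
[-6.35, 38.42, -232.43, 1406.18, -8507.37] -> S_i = -6.35*(-6.05)^i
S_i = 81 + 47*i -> [81, 128, 175, 222, 269]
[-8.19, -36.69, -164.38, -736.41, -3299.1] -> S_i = -8.19*4.48^i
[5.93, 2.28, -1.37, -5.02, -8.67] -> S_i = 5.93 + -3.65*i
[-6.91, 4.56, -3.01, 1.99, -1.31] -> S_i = -6.91*(-0.66)^i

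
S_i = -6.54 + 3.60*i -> [-6.54, -2.94, 0.66, 4.26, 7.86]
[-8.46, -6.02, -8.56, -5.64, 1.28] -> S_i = Random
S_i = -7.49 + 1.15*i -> [-7.49, -6.34, -5.19, -4.04, -2.89]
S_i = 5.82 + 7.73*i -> [5.82, 13.55, 21.28, 29.01, 36.74]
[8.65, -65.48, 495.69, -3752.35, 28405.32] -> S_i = 8.65*(-7.57)^i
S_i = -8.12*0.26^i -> [-8.12, -2.11, -0.55, -0.14, -0.04]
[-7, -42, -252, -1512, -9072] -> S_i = -7*6^i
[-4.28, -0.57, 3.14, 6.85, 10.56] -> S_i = -4.28 + 3.71*i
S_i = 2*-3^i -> [2, -6, 18, -54, 162]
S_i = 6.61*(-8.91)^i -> [6.61, -58.9, 524.76, -4675.57, 41659.33]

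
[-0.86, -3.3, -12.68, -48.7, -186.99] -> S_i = -0.86*3.84^i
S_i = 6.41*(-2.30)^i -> [6.41, -14.74, 33.91, -77.99, 179.38]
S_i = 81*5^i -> [81, 405, 2025, 10125, 50625]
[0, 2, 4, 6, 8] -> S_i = 0 + 2*i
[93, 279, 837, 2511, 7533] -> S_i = 93*3^i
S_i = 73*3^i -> [73, 219, 657, 1971, 5913]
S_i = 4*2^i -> [4, 8, 16, 32, 64]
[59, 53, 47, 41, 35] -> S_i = 59 + -6*i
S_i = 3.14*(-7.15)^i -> [3.14, -22.45, 160.52, -1147.75, 8206.42]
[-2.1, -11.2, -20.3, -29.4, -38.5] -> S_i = -2.10 + -9.10*i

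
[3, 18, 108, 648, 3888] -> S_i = 3*6^i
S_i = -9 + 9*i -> [-9, 0, 9, 18, 27]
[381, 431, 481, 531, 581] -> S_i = 381 + 50*i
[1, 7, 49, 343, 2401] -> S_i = 1*7^i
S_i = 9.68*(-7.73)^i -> [9.68, -74.83, 578.41, -4471.09, 34561.56]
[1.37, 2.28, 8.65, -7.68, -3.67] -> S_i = Random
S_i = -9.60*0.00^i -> [-9.6, -0.0, -0.0, -0.0, -0.0]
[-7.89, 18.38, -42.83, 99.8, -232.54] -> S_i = -7.89*(-2.33)^i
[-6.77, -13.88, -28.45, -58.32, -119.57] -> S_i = -6.77*2.05^i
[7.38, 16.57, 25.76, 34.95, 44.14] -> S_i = 7.38 + 9.19*i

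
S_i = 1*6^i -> [1, 6, 36, 216, 1296]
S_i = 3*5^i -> [3, 15, 75, 375, 1875]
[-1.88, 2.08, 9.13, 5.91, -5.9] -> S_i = Random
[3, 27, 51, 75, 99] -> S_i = 3 + 24*i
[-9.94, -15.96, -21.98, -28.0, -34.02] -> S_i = -9.94 + -6.02*i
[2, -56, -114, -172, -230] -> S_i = 2 + -58*i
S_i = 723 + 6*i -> [723, 729, 735, 741, 747]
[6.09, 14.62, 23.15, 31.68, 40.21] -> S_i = 6.09 + 8.53*i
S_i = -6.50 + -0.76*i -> [-6.5, -7.26, -8.02, -8.78, -9.54]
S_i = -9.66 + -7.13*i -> [-9.66, -16.79, -23.92, -31.05, -38.18]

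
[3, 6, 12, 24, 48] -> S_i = 3*2^i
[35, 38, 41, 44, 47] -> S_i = 35 + 3*i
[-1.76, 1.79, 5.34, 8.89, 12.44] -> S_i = -1.76 + 3.55*i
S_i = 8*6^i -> [8, 48, 288, 1728, 10368]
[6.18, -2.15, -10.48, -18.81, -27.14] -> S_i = 6.18 + -8.33*i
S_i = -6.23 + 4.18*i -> [-6.23, -2.05, 2.13, 6.31, 10.49]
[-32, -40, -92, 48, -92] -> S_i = Random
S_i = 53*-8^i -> [53, -424, 3392, -27136, 217088]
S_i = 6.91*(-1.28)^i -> [6.91, -8.84, 11.32, -14.49, 18.55]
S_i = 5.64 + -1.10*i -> [5.64, 4.54, 3.44, 2.34, 1.24]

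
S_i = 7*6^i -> [7, 42, 252, 1512, 9072]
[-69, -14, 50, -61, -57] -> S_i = Random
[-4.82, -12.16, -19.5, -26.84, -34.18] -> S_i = -4.82 + -7.34*i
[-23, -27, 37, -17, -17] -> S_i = Random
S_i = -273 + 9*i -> [-273, -264, -255, -246, -237]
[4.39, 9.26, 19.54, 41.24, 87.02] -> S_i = 4.39*2.11^i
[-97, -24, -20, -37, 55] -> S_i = Random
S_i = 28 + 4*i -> [28, 32, 36, 40, 44]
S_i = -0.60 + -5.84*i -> [-0.6, -6.44, -12.28, -18.12, -23.96]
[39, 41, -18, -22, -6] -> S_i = Random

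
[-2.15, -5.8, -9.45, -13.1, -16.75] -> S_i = -2.15 + -3.65*i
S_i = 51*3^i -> [51, 153, 459, 1377, 4131]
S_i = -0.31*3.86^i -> [-0.31, -1.2, -4.62, -17.83, -68.82]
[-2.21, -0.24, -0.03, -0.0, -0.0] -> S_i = -2.21*0.11^i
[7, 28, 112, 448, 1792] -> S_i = 7*4^i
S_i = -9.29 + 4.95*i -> [-9.29, -4.34, 0.61, 5.56, 10.51]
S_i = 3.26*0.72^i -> [3.26, 2.35, 1.69, 1.22, 0.88]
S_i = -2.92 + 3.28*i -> [-2.92, 0.36, 3.64, 6.92, 10.2]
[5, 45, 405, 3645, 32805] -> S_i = 5*9^i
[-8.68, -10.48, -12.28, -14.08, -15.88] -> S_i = -8.68 + -1.80*i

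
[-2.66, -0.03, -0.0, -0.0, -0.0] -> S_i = -2.66*0.01^i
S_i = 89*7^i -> [89, 623, 4361, 30527, 213689]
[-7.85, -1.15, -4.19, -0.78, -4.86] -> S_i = Random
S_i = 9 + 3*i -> [9, 12, 15, 18, 21]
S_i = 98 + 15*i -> [98, 113, 128, 143, 158]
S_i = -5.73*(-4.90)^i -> [-5.73, 28.08, -137.58, 674.13, -3303.23]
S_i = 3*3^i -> [3, 9, 27, 81, 243]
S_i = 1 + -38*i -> [1, -37, -75, -113, -151]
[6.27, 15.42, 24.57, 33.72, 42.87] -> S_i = 6.27 + 9.15*i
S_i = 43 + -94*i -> [43, -51, -145, -239, -333]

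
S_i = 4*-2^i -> [4, -8, 16, -32, 64]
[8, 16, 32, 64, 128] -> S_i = 8*2^i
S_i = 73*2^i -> [73, 146, 292, 584, 1168]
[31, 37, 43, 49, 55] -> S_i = 31 + 6*i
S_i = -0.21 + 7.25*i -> [-0.21, 7.04, 14.29, 21.54, 28.79]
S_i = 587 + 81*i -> [587, 668, 749, 830, 911]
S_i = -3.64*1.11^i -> [-3.64, -4.04, -4.48, -4.98, -5.53]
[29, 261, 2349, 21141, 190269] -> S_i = 29*9^i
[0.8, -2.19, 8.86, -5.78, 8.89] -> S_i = Random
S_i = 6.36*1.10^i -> [6.36, 7.0, 7.7, 8.47, 9.31]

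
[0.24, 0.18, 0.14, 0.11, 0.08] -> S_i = 0.24*0.77^i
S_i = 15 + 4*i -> [15, 19, 23, 27, 31]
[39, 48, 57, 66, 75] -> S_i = 39 + 9*i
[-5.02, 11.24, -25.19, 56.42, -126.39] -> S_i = -5.02*(-2.24)^i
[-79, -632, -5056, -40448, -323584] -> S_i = -79*8^i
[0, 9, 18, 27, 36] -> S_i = 0 + 9*i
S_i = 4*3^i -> [4, 12, 36, 108, 324]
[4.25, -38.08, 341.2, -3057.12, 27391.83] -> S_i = 4.25*(-8.96)^i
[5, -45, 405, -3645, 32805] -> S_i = 5*-9^i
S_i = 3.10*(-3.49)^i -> [3.1, -10.82, 37.76, -131.78, 459.9]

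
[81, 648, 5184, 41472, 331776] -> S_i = 81*8^i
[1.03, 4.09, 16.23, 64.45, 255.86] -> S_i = 1.03*3.97^i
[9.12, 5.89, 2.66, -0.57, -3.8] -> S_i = 9.12 + -3.23*i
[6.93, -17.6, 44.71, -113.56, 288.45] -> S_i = 6.93*(-2.54)^i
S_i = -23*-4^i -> [-23, 92, -368, 1472, -5888]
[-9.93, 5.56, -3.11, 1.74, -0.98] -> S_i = -9.93*(-0.56)^i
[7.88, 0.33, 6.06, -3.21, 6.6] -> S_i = Random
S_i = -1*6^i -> [-1, -6, -36, -216, -1296]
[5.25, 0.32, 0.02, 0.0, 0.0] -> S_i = 5.25*0.06^i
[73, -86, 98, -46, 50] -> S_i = Random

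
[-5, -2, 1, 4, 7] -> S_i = -5 + 3*i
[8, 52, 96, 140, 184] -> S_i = 8 + 44*i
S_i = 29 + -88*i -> [29, -59, -147, -235, -323]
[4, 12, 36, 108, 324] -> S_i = 4*3^i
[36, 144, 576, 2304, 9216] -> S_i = 36*4^i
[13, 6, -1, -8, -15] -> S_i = 13 + -7*i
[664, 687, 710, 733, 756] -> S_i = 664 + 23*i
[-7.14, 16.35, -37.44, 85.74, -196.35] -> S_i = -7.14*(-2.29)^i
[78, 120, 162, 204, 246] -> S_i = 78 + 42*i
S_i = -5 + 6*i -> [-5, 1, 7, 13, 19]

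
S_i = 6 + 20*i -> [6, 26, 46, 66, 86]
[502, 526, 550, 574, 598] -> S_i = 502 + 24*i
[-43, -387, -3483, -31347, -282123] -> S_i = -43*9^i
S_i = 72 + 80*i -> [72, 152, 232, 312, 392]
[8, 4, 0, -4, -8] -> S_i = 8 + -4*i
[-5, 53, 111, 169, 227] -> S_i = -5 + 58*i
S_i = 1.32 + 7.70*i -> [1.32, 9.02, 16.72, 24.42, 32.12]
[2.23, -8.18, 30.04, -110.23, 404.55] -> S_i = 2.23*(-3.67)^i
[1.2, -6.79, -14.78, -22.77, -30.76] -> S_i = 1.20 + -7.99*i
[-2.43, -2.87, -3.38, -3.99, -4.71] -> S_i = -2.43*1.18^i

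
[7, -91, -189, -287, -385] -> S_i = 7 + -98*i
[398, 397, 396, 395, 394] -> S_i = 398 + -1*i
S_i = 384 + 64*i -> [384, 448, 512, 576, 640]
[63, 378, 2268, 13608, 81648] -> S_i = 63*6^i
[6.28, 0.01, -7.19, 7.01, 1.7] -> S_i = Random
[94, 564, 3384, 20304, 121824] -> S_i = 94*6^i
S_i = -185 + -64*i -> [-185, -249, -313, -377, -441]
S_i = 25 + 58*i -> [25, 83, 141, 199, 257]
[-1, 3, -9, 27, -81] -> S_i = -1*-3^i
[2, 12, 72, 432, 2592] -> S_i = 2*6^i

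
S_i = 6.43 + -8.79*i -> [6.43, -2.36, -11.15, -19.94, -28.73]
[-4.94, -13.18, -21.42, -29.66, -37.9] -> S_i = -4.94 + -8.24*i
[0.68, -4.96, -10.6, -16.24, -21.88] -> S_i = 0.68 + -5.64*i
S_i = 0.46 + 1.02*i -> [0.46, 1.48, 2.5, 3.52, 4.54]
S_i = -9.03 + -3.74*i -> [-9.03, -12.77, -16.51, -20.25, -23.99]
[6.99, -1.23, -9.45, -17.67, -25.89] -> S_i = 6.99 + -8.22*i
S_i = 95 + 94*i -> [95, 189, 283, 377, 471]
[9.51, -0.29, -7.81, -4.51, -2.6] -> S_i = Random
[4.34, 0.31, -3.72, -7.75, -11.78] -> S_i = 4.34 + -4.03*i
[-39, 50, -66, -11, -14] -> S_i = Random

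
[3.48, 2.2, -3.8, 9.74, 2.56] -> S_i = Random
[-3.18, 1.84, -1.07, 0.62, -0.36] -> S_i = -3.18*(-0.58)^i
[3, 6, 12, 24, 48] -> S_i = 3*2^i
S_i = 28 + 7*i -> [28, 35, 42, 49, 56]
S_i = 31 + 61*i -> [31, 92, 153, 214, 275]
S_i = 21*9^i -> [21, 189, 1701, 15309, 137781]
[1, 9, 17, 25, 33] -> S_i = 1 + 8*i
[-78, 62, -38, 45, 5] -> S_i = Random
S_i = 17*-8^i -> [17, -136, 1088, -8704, 69632]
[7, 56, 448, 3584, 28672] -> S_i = 7*8^i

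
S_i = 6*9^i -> [6, 54, 486, 4374, 39366]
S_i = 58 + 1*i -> [58, 59, 60, 61, 62]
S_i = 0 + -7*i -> [0, -7, -14, -21, -28]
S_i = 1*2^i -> [1, 2, 4, 8, 16]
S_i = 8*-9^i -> [8, -72, 648, -5832, 52488]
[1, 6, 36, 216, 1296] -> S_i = 1*6^i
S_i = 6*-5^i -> [6, -30, 150, -750, 3750]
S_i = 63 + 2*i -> [63, 65, 67, 69, 71]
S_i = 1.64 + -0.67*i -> [1.64, 0.97, 0.3, -0.37, -1.04]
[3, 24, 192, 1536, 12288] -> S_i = 3*8^i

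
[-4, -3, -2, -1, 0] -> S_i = -4 + 1*i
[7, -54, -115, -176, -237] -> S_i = 7 + -61*i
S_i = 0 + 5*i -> [0, 5, 10, 15, 20]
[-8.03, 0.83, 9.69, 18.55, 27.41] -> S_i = -8.03 + 8.86*i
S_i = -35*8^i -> [-35, -280, -2240, -17920, -143360]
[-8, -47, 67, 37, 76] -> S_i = Random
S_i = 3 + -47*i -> [3, -44, -91, -138, -185]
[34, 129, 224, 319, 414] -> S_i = 34 + 95*i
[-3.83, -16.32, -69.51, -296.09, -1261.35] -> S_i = -3.83*4.26^i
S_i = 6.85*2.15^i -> [6.85, 14.73, 31.66, 68.08, 146.37]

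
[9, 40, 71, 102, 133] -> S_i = 9 + 31*i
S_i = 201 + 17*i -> [201, 218, 235, 252, 269]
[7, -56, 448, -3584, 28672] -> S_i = 7*-8^i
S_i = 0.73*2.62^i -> [0.73, 1.91, 5.01, 13.13, 34.4]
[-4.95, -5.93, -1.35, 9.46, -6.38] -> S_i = Random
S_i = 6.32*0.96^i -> [6.32, 6.07, 5.82, 5.59, 5.37]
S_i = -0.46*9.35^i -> [-0.46, -4.3, -40.21, -376.0, -3515.64]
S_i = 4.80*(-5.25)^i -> [4.8, -25.2, 132.3, -694.58, 3646.52]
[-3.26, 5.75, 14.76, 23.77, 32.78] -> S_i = -3.26 + 9.01*i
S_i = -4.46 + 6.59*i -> [-4.46, 2.13, 8.72, 15.31, 21.9]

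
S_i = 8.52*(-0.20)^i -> [8.52, -1.7, 0.34, -0.07, 0.01]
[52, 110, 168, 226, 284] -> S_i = 52 + 58*i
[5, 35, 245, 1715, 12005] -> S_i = 5*7^i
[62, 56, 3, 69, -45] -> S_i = Random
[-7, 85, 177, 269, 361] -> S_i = -7 + 92*i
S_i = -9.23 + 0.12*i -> [-9.23, -9.11, -8.99, -8.87, -8.75]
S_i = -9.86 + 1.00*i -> [-9.86, -8.86, -7.86, -6.86, -5.86]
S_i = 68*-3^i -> [68, -204, 612, -1836, 5508]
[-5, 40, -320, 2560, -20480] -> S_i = -5*-8^i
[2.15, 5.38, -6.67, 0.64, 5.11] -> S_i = Random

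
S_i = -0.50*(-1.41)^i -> [-0.5, 0.7, -0.99, 1.4, -1.98]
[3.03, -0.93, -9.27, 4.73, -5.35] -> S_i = Random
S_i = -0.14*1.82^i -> [-0.14, -0.25, -0.46, -0.84, -1.54]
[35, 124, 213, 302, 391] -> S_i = 35 + 89*i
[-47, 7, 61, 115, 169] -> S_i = -47 + 54*i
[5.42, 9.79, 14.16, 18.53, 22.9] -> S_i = 5.42 + 4.37*i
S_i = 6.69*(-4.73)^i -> [6.69, -31.64, 149.67, -707.96, 3348.66]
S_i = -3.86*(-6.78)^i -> [-3.86, 26.17, -177.44, 1203.03, -8156.54]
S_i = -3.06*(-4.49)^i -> [-3.06, 13.74, -61.69, 276.99, -1243.67]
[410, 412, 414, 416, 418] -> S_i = 410 + 2*i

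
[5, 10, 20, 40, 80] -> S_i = 5*2^i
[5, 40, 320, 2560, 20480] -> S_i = 5*8^i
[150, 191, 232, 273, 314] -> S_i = 150 + 41*i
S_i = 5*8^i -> [5, 40, 320, 2560, 20480]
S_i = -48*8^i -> [-48, -384, -3072, -24576, -196608]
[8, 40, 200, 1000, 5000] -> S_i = 8*5^i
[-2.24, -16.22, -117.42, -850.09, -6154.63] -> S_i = -2.24*7.24^i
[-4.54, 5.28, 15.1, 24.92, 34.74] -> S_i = -4.54 + 9.82*i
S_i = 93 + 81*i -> [93, 174, 255, 336, 417]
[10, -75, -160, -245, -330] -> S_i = 10 + -85*i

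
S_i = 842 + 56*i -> [842, 898, 954, 1010, 1066]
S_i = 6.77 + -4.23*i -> [6.77, 2.54, -1.69, -5.92, -10.15]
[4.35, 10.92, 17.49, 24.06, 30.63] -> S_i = 4.35 + 6.57*i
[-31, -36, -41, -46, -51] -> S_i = -31 + -5*i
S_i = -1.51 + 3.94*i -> [-1.51, 2.43, 6.37, 10.31, 14.25]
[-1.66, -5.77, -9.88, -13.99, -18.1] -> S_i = -1.66 + -4.11*i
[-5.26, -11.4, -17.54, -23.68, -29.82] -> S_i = -5.26 + -6.14*i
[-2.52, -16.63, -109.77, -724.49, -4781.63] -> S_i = -2.52*6.60^i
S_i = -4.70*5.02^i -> [-4.7, -23.59, -118.44, -594.58, -2984.78]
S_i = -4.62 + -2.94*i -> [-4.62, -7.56, -10.5, -13.44, -16.38]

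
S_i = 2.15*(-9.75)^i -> [2.15, -20.96, 204.38, -1992.75, 19429.29]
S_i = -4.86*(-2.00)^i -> [-4.86, 9.72, -19.44, 38.88, -77.76]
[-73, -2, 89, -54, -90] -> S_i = Random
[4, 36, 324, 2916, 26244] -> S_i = 4*9^i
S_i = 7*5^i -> [7, 35, 175, 875, 4375]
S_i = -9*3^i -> [-9, -27, -81, -243, -729]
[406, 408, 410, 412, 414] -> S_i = 406 + 2*i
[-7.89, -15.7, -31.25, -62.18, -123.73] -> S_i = -7.89*1.99^i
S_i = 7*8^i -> [7, 56, 448, 3584, 28672]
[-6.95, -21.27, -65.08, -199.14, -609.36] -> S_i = -6.95*3.06^i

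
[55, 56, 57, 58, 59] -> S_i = 55 + 1*i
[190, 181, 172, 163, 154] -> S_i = 190 + -9*i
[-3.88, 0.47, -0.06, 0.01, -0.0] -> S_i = -3.88*(-0.12)^i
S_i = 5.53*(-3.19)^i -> [5.53, -17.64, 56.27, -179.51, 572.65]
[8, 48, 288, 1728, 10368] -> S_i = 8*6^i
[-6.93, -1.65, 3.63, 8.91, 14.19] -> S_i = -6.93 + 5.28*i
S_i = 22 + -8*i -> [22, 14, 6, -2, -10]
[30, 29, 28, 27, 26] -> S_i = 30 + -1*i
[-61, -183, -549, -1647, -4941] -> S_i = -61*3^i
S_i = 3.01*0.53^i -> [3.01, 1.6, 0.85, 0.45, 0.24]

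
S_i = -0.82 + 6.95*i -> [-0.82, 6.13, 13.08, 20.03, 26.98]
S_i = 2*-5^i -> [2, -10, 50, -250, 1250]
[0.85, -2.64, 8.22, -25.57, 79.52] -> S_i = 0.85*(-3.11)^i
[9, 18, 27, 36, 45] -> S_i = 9 + 9*i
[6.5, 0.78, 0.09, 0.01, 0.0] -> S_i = 6.50*0.12^i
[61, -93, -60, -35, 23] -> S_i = Random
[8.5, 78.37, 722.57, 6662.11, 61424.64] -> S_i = 8.50*9.22^i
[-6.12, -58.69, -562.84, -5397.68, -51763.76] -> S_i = -6.12*9.59^i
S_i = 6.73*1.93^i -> [6.73, 12.99, 25.07, 48.38, 93.38]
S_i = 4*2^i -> [4, 8, 16, 32, 64]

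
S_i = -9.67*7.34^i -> [-9.67, -70.98, -520.98, -3823.97, -28067.95]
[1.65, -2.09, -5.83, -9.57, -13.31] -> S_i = 1.65 + -3.74*i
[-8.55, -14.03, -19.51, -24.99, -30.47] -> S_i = -8.55 + -5.48*i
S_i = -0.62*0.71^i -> [-0.62, -0.44, -0.31, -0.22, -0.16]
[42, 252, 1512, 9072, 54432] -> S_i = 42*6^i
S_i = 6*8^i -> [6, 48, 384, 3072, 24576]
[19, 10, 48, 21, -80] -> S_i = Random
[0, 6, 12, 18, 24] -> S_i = 0 + 6*i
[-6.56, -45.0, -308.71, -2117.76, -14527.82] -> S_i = -6.56*6.86^i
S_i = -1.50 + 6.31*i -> [-1.5, 4.81, 11.12, 17.43, 23.74]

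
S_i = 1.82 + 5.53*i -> [1.82, 7.35, 12.88, 18.41, 23.94]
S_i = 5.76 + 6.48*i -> [5.76, 12.24, 18.72, 25.2, 31.68]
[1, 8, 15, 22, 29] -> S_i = 1 + 7*i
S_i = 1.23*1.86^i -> [1.23, 2.29, 4.26, 7.91, 14.72]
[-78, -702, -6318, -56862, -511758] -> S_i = -78*9^i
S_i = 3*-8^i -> [3, -24, 192, -1536, 12288]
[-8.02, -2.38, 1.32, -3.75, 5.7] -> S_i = Random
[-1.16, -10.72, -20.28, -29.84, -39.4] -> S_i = -1.16 + -9.56*i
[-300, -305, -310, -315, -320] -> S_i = -300 + -5*i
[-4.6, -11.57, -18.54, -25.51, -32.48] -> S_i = -4.60 + -6.97*i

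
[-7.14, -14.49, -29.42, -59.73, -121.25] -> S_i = -7.14*2.03^i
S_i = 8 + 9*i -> [8, 17, 26, 35, 44]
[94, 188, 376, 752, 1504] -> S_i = 94*2^i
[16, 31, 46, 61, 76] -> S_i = 16 + 15*i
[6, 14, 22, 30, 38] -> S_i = 6 + 8*i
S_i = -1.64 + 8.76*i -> [-1.64, 7.12, 15.88, 24.64, 33.4]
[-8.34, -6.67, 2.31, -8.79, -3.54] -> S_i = Random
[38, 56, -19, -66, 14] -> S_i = Random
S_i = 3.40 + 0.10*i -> [3.4, 3.5, 3.6, 3.7, 3.8]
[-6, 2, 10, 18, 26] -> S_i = -6 + 8*i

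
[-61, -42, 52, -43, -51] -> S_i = Random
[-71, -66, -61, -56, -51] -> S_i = -71 + 5*i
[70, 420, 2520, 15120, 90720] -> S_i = 70*6^i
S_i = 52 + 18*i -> [52, 70, 88, 106, 124]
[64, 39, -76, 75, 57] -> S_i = Random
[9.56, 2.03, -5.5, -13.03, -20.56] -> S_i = 9.56 + -7.53*i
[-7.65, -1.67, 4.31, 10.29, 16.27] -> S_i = -7.65 + 5.98*i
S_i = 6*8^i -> [6, 48, 384, 3072, 24576]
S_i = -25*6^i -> [-25, -150, -900, -5400, -32400]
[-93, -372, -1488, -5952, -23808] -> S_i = -93*4^i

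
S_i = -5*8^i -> [-5, -40, -320, -2560, -20480]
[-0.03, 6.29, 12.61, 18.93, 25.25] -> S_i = -0.03 + 6.32*i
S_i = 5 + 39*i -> [5, 44, 83, 122, 161]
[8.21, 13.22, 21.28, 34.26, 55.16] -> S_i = 8.21*1.61^i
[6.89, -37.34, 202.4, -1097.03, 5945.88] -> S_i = 6.89*(-5.42)^i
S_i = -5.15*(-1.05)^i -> [-5.15, 5.41, -5.68, 5.96, -6.26]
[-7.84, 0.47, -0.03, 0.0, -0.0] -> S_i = -7.84*(-0.06)^i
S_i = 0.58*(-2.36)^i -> [0.58, -1.37, 3.23, -7.62, 17.99]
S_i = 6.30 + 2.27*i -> [6.3, 8.57, 10.84, 13.11, 15.38]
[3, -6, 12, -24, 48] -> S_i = 3*-2^i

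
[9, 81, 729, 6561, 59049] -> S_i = 9*9^i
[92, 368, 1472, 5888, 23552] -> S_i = 92*4^i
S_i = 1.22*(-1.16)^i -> [1.22, -1.42, 1.64, -1.9, 2.21]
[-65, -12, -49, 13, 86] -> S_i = Random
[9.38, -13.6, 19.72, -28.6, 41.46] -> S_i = 9.38*(-1.45)^i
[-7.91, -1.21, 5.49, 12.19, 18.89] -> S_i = -7.91 + 6.70*i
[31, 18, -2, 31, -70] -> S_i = Random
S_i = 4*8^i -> [4, 32, 256, 2048, 16384]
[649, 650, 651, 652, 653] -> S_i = 649 + 1*i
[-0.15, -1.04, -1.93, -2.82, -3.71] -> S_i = -0.15 + -0.89*i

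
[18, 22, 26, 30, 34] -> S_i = 18 + 4*i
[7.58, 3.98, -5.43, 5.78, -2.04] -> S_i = Random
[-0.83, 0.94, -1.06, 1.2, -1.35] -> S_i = -0.83*(-1.13)^i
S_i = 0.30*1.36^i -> [0.3, 0.41, 0.55, 0.75, 1.03]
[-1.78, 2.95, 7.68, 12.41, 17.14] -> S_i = -1.78 + 4.73*i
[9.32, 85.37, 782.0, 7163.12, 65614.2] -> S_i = 9.32*9.16^i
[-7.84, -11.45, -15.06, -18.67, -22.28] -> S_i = -7.84 + -3.61*i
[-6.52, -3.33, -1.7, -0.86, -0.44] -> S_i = -6.52*0.51^i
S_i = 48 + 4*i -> [48, 52, 56, 60, 64]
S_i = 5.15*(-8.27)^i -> [5.15, -42.59, 352.22, -2912.89, 24089.58]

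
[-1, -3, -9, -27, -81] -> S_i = -1*3^i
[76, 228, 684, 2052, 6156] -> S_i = 76*3^i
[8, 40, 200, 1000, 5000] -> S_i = 8*5^i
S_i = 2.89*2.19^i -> [2.89, 6.33, 13.86, 30.35, 66.48]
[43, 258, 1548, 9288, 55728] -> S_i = 43*6^i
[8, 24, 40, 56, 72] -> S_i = 8 + 16*i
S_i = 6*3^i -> [6, 18, 54, 162, 486]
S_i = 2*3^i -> [2, 6, 18, 54, 162]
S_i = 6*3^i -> [6, 18, 54, 162, 486]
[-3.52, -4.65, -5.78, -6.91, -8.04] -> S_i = -3.52 + -1.13*i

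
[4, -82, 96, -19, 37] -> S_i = Random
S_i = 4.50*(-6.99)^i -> [4.5, -31.46, 219.87, -1536.89, 10742.89]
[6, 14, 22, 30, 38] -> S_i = 6 + 8*i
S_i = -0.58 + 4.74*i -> [-0.58, 4.16, 8.9, 13.64, 18.38]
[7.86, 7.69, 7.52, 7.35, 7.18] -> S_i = 7.86 + -0.17*i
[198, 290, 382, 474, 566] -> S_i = 198 + 92*i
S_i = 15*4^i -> [15, 60, 240, 960, 3840]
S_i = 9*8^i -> [9, 72, 576, 4608, 36864]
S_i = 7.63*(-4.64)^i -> [7.63, -35.4, 164.27, -762.22, 3536.69]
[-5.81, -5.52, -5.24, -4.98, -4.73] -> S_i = -5.81*0.95^i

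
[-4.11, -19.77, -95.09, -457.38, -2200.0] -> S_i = -4.11*4.81^i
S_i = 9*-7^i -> [9, -63, 441, -3087, 21609]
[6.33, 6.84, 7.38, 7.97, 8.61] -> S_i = 6.33*1.08^i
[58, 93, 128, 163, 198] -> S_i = 58 + 35*i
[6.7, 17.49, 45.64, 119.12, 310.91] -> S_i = 6.70*2.61^i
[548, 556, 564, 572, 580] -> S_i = 548 + 8*i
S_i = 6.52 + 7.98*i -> [6.52, 14.5, 22.48, 30.46, 38.44]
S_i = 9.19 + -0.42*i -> [9.19, 8.77, 8.35, 7.93, 7.51]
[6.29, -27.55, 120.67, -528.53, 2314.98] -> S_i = 6.29*(-4.38)^i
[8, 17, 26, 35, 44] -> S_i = 8 + 9*i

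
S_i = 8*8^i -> [8, 64, 512, 4096, 32768]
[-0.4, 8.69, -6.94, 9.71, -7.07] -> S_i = Random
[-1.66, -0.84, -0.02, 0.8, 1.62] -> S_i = -1.66 + 0.82*i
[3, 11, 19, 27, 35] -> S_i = 3 + 8*i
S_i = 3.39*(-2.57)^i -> [3.39, -8.71, 22.39, -57.54, 147.89]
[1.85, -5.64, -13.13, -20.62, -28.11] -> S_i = 1.85 + -7.49*i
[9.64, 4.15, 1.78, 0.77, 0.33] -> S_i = 9.64*0.43^i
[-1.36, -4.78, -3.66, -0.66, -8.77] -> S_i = Random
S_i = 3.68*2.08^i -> [3.68, 7.65, 15.92, 33.12, 68.88]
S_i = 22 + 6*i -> [22, 28, 34, 40, 46]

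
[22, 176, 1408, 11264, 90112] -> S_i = 22*8^i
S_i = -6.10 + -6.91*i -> [-6.1, -13.01, -19.92, -26.83, -33.74]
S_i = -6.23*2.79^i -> [-6.23, -17.38, -48.49, -135.3, -377.49]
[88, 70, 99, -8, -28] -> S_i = Random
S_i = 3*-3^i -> [3, -9, 27, -81, 243]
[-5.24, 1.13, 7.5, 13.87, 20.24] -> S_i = -5.24 + 6.37*i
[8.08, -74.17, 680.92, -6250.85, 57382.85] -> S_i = 8.08*(-9.18)^i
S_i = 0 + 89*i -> [0, 89, 178, 267, 356]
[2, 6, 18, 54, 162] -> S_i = 2*3^i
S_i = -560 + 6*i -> [-560, -554, -548, -542, -536]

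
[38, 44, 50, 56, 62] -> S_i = 38 + 6*i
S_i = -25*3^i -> [-25, -75, -225, -675, -2025]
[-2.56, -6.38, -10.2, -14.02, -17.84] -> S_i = -2.56 + -3.82*i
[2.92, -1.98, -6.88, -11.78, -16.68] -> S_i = 2.92 + -4.90*i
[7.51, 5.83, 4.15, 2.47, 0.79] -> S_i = 7.51 + -1.68*i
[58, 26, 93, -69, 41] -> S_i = Random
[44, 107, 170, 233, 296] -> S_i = 44 + 63*i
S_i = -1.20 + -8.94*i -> [-1.2, -10.14, -19.08, -28.02, -36.96]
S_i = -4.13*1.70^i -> [-4.13, -7.02, -11.94, -20.29, -34.49]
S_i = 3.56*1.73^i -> [3.56, 6.16, 10.65, 18.43, 31.89]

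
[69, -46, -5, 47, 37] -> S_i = Random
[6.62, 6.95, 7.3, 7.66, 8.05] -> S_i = 6.62*1.05^i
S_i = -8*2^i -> [-8, -16, -32, -64, -128]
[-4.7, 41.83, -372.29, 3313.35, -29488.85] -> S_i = -4.70*(-8.90)^i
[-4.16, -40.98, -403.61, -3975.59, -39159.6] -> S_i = -4.16*9.85^i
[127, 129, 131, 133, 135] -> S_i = 127 + 2*i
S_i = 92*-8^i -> [92, -736, 5888, -47104, 376832]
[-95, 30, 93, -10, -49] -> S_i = Random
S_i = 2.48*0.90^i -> [2.48, 2.23, 2.01, 1.81, 1.63]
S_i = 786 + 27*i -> [786, 813, 840, 867, 894]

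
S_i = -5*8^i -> [-5, -40, -320, -2560, -20480]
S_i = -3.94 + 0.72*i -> [-3.94, -3.22, -2.5, -1.78, -1.06]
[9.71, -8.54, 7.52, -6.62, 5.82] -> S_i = 9.71*(-0.88)^i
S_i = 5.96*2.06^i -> [5.96, 12.28, 25.29, 52.1, 107.33]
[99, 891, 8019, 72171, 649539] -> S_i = 99*9^i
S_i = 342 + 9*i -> [342, 351, 360, 369, 378]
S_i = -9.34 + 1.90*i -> [-9.34, -7.44, -5.54, -3.64, -1.74]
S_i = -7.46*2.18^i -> [-7.46, -16.26, -35.45, -77.29, -168.49]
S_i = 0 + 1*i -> [0, 1, 2, 3, 4]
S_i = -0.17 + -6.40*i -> [-0.17, -6.57, -12.97, -19.37, -25.77]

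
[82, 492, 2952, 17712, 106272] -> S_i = 82*6^i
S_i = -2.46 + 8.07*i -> [-2.46, 5.61, 13.68, 21.75, 29.82]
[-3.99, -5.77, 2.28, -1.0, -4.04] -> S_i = Random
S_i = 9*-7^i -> [9, -63, 441, -3087, 21609]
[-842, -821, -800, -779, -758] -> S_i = -842 + 21*i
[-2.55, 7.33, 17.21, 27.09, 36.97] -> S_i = -2.55 + 9.88*i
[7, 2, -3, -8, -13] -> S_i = 7 + -5*i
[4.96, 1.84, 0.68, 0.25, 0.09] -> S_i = 4.96*0.37^i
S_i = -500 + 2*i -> [-500, -498, -496, -494, -492]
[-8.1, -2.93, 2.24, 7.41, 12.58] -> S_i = -8.10 + 5.17*i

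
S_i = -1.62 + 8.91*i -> [-1.62, 7.29, 16.2, 25.11, 34.02]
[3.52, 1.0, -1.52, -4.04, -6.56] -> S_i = 3.52 + -2.52*i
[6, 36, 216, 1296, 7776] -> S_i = 6*6^i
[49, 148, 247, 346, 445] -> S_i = 49 + 99*i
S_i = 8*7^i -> [8, 56, 392, 2744, 19208]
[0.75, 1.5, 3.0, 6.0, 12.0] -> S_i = 0.75*2.00^i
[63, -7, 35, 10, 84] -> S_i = Random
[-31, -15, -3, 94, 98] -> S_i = Random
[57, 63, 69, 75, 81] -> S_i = 57 + 6*i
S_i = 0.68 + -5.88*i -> [0.68, -5.2, -11.08, -16.96, -22.84]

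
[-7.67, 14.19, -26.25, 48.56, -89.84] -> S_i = -7.67*(-1.85)^i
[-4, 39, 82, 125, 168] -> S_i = -4 + 43*i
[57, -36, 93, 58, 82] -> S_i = Random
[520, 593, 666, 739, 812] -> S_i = 520 + 73*i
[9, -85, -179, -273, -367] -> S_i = 9 + -94*i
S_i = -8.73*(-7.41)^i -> [-8.73, 64.69, -479.35, 3551.97, -26320.07]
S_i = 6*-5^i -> [6, -30, 150, -750, 3750]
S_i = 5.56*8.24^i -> [5.56, 45.81, 377.51, 3110.69, 25632.07]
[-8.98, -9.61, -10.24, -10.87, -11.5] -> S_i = -8.98 + -0.63*i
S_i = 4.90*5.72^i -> [4.9, 28.03, 160.32, 917.03, 5245.42]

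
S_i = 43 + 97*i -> [43, 140, 237, 334, 431]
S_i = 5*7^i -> [5, 35, 245, 1715, 12005]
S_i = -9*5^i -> [-9, -45, -225, -1125, -5625]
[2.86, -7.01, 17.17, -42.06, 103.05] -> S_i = 2.86*(-2.45)^i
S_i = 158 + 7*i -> [158, 165, 172, 179, 186]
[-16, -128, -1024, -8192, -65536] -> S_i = -16*8^i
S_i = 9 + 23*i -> [9, 32, 55, 78, 101]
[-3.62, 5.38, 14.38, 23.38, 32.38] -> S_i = -3.62 + 9.00*i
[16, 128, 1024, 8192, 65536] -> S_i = 16*8^i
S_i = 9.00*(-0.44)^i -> [9.0, -3.96, 1.74, -0.77, 0.34]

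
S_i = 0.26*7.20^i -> [0.26, 1.87, 13.48, 97.04, 698.72]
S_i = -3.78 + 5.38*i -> [-3.78, 1.6, 6.98, 12.36, 17.74]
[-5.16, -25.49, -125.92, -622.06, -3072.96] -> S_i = -5.16*4.94^i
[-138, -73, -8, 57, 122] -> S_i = -138 + 65*i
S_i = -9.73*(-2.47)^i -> [-9.73, 24.03, -59.36, 146.62, -362.16]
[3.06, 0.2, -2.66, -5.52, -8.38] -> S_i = 3.06 + -2.86*i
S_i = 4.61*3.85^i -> [4.61, 17.75, 68.33, 263.08, 1012.85]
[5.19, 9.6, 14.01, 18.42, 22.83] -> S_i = 5.19 + 4.41*i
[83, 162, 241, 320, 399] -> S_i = 83 + 79*i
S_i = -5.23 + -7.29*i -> [-5.23, -12.52, -19.81, -27.1, -34.39]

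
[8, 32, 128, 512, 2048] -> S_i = 8*4^i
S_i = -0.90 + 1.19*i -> [-0.9, 0.29, 1.48, 2.67, 3.86]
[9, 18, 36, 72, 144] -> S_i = 9*2^i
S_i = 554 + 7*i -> [554, 561, 568, 575, 582]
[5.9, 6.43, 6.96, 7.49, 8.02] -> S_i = 5.90 + 0.53*i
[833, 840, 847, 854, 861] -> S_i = 833 + 7*i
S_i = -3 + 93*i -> [-3, 90, 183, 276, 369]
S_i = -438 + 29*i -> [-438, -409, -380, -351, -322]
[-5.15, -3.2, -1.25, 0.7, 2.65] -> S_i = -5.15 + 1.95*i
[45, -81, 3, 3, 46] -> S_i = Random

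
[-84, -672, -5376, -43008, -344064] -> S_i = -84*8^i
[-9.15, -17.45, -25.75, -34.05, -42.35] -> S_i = -9.15 + -8.30*i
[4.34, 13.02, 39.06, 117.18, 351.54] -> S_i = 4.34*3.00^i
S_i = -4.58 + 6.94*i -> [-4.58, 2.36, 9.3, 16.24, 23.18]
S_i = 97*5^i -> [97, 485, 2425, 12125, 60625]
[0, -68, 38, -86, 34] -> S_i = Random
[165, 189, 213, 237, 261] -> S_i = 165 + 24*i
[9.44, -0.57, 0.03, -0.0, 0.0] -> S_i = 9.44*(-0.06)^i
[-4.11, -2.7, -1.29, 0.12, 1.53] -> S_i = -4.11 + 1.41*i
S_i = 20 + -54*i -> [20, -34, -88, -142, -196]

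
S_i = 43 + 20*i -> [43, 63, 83, 103, 123]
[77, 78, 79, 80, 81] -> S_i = 77 + 1*i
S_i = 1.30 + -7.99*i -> [1.3, -6.69, -14.68, -22.67, -30.66]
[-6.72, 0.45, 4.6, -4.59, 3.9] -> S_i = Random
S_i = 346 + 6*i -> [346, 352, 358, 364, 370]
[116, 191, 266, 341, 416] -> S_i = 116 + 75*i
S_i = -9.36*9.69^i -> [-9.36, -90.7, -878.87, -8516.23, -82522.23]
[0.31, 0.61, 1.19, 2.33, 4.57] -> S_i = 0.31*1.96^i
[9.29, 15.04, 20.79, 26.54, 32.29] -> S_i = 9.29 + 5.75*i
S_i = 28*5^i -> [28, 140, 700, 3500, 17500]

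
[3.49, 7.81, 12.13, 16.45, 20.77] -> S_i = 3.49 + 4.32*i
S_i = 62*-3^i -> [62, -186, 558, -1674, 5022]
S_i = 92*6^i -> [92, 552, 3312, 19872, 119232]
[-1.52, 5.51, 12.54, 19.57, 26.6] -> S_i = -1.52 + 7.03*i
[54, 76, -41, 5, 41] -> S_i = Random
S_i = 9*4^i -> [9, 36, 144, 576, 2304]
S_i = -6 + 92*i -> [-6, 86, 178, 270, 362]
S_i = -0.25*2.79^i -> [-0.25, -0.7, -1.95, -5.43, -15.15]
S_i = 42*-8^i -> [42, -336, 2688, -21504, 172032]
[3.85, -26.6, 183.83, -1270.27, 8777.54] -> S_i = 3.85*(-6.91)^i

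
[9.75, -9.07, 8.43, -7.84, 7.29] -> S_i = 9.75*(-0.93)^i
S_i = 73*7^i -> [73, 511, 3577, 25039, 175273]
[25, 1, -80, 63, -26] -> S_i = Random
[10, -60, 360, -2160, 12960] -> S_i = 10*-6^i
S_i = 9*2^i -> [9, 18, 36, 72, 144]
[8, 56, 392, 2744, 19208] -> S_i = 8*7^i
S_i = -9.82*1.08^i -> [-9.82, -10.61, -11.45, -12.37, -13.36]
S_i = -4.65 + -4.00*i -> [-4.65, -8.65, -12.65, -16.65, -20.65]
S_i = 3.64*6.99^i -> [3.64, 25.44, 177.85, 1243.18, 8689.81]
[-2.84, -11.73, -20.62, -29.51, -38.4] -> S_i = -2.84 + -8.89*i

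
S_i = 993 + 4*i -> [993, 997, 1001, 1005, 1009]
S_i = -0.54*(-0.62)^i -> [-0.54, 0.33, -0.21, 0.13, -0.08]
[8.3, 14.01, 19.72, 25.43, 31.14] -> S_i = 8.30 + 5.71*i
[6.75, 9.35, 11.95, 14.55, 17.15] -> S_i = 6.75 + 2.60*i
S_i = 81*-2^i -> [81, -162, 324, -648, 1296]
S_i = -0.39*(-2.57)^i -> [-0.39, 1.0, -2.58, 6.62, -17.01]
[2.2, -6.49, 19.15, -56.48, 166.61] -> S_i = 2.20*(-2.95)^i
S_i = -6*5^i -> [-6, -30, -150, -750, -3750]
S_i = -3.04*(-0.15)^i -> [-3.04, 0.46, -0.07, 0.01, -0.0]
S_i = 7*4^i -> [7, 28, 112, 448, 1792]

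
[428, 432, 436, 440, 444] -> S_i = 428 + 4*i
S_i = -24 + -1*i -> [-24, -25, -26, -27, -28]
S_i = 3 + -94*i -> [3, -91, -185, -279, -373]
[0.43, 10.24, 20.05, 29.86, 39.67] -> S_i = 0.43 + 9.81*i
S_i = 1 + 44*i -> [1, 45, 89, 133, 177]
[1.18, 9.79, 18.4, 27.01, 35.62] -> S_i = 1.18 + 8.61*i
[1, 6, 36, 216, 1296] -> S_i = 1*6^i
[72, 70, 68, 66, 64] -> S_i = 72 + -2*i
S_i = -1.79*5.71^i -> [-1.79, -10.22, -58.36, -333.24, -1902.82]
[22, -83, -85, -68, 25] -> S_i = Random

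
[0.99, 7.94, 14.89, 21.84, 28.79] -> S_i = 0.99 + 6.95*i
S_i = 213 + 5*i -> [213, 218, 223, 228, 233]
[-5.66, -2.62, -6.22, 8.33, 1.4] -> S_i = Random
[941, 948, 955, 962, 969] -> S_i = 941 + 7*i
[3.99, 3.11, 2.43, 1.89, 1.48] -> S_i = 3.99*0.78^i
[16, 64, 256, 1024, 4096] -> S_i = 16*4^i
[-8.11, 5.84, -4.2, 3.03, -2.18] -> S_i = -8.11*(-0.72)^i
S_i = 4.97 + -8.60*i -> [4.97, -3.63, -12.23, -20.83, -29.43]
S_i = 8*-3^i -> [8, -24, 72, -216, 648]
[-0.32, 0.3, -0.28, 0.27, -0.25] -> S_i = -0.32*(-0.94)^i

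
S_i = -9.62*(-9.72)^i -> [-9.62, 93.51, -908.88, 8834.34, -85869.74]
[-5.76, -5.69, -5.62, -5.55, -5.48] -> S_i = -5.76 + 0.07*i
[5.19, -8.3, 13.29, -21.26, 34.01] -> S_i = 5.19*(-1.60)^i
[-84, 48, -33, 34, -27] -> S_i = Random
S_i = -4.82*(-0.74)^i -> [-4.82, 3.57, -2.64, 1.95, -1.45]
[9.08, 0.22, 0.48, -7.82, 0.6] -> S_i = Random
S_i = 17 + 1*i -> [17, 18, 19, 20, 21]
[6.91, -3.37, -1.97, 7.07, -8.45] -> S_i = Random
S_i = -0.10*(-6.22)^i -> [-0.1, 0.62, -3.87, 24.06, -149.68]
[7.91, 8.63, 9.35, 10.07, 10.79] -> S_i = 7.91 + 0.72*i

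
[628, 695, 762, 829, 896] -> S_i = 628 + 67*i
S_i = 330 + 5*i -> [330, 335, 340, 345, 350]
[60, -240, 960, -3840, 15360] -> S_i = 60*-4^i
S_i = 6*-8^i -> [6, -48, 384, -3072, 24576]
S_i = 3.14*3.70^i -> [3.14, 11.62, 42.99, 159.05, 588.49]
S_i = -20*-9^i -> [-20, 180, -1620, 14580, -131220]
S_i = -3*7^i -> [-3, -21, -147, -1029, -7203]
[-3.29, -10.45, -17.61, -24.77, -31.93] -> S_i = -3.29 + -7.16*i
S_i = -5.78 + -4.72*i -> [-5.78, -10.5, -15.22, -19.94, -24.66]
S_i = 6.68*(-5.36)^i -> [6.68, -35.8, 191.91, -1028.66, 5513.6]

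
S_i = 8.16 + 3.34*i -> [8.16, 11.5, 14.84, 18.18, 21.52]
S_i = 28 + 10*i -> [28, 38, 48, 58, 68]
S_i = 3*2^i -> [3, 6, 12, 24, 48]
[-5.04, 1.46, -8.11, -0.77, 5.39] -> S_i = Random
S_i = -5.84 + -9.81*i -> [-5.84, -15.65, -25.46, -35.27, -45.08]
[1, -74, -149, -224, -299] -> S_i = 1 + -75*i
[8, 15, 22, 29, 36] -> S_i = 8 + 7*i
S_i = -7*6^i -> [-7, -42, -252, -1512, -9072]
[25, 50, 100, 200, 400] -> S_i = 25*2^i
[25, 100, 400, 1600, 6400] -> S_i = 25*4^i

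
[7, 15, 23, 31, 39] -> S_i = 7 + 8*i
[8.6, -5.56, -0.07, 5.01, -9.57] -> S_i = Random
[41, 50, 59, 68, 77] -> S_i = 41 + 9*i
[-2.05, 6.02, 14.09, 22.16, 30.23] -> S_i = -2.05 + 8.07*i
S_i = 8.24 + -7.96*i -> [8.24, 0.28, -7.68, -15.64, -23.6]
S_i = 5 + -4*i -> [5, 1, -3, -7, -11]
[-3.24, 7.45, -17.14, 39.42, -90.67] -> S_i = -3.24*(-2.30)^i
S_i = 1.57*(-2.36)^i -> [1.57, -3.71, 8.74, -20.64, 48.7]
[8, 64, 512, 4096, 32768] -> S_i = 8*8^i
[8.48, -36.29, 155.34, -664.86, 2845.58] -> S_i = 8.48*(-4.28)^i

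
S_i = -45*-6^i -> [-45, 270, -1620, 9720, -58320]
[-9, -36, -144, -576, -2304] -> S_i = -9*4^i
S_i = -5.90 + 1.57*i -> [-5.9, -4.33, -2.76, -1.19, 0.38]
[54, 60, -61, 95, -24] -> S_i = Random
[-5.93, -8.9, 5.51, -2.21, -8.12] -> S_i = Random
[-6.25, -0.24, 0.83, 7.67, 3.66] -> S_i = Random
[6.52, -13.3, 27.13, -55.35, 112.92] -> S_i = 6.52*(-2.04)^i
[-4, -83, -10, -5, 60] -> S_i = Random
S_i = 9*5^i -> [9, 45, 225, 1125, 5625]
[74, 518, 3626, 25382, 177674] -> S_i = 74*7^i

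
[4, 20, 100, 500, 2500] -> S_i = 4*5^i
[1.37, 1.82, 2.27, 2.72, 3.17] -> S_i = 1.37 + 0.45*i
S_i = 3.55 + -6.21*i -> [3.55, -2.66, -8.87, -15.08, -21.29]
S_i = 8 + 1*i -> [8, 9, 10, 11, 12]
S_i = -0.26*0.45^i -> [-0.26, -0.12, -0.05, -0.02, -0.01]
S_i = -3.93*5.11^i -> [-3.93, -20.08, -102.62, -524.39, -2679.64]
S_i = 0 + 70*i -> [0, 70, 140, 210, 280]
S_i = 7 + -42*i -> [7, -35, -77, -119, -161]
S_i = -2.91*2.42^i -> [-2.91, -7.04, -17.04, -41.24, -99.81]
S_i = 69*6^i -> [69, 414, 2484, 14904, 89424]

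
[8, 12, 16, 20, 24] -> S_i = 8 + 4*i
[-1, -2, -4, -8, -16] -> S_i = -1*2^i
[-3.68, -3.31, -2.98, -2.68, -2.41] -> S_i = -3.68*0.90^i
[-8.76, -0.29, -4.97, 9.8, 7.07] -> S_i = Random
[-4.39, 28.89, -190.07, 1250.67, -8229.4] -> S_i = -4.39*(-6.58)^i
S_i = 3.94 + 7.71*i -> [3.94, 11.65, 19.36, 27.07, 34.78]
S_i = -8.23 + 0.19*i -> [-8.23, -8.04, -7.85, -7.66, -7.47]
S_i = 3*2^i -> [3, 6, 12, 24, 48]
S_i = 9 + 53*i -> [9, 62, 115, 168, 221]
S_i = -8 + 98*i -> [-8, 90, 188, 286, 384]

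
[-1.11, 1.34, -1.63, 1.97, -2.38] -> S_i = -1.11*(-1.21)^i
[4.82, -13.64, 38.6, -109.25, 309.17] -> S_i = 4.82*(-2.83)^i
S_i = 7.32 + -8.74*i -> [7.32, -1.42, -10.16, -18.9, -27.64]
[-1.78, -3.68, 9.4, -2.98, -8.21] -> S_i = Random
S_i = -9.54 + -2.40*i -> [-9.54, -11.94, -14.34, -16.74, -19.14]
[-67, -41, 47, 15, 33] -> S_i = Random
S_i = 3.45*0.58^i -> [3.45, 2.0, 1.16, 0.67, 0.39]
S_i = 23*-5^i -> [23, -115, 575, -2875, 14375]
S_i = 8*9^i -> [8, 72, 648, 5832, 52488]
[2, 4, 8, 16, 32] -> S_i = 2*2^i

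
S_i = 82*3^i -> [82, 246, 738, 2214, 6642]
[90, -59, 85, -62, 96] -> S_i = Random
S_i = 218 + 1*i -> [218, 219, 220, 221, 222]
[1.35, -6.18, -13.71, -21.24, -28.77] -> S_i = 1.35 + -7.53*i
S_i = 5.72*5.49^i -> [5.72, 31.4, 172.4, 946.48, 5196.19]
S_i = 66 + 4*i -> [66, 70, 74, 78, 82]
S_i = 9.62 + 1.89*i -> [9.62, 11.51, 13.4, 15.29, 17.18]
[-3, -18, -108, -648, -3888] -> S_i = -3*6^i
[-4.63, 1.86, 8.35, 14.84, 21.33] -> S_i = -4.63 + 6.49*i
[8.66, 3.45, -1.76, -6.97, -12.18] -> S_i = 8.66 + -5.21*i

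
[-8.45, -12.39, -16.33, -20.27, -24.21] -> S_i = -8.45 + -3.94*i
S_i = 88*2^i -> [88, 176, 352, 704, 1408]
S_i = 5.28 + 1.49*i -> [5.28, 6.77, 8.26, 9.75, 11.24]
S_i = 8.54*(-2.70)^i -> [8.54, -23.06, 62.26, -168.09, 453.85]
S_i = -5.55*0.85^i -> [-5.55, -4.72, -4.01, -3.41, -2.9]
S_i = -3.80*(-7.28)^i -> [-3.8, 27.66, -201.39, 1466.15, -10673.56]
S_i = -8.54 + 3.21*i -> [-8.54, -5.33, -2.12, 1.09, 4.3]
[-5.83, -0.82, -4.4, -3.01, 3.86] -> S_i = Random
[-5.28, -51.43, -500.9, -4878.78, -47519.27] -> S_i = -5.28*9.74^i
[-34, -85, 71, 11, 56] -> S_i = Random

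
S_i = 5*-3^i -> [5, -15, 45, -135, 405]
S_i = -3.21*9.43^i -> [-3.21, -30.27, -285.45, -2691.78, -25383.52]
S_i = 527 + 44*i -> [527, 571, 615, 659, 703]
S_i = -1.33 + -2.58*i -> [-1.33, -3.91, -6.49, -9.07, -11.65]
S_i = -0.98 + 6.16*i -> [-0.98, 5.18, 11.34, 17.5, 23.66]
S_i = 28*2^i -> [28, 56, 112, 224, 448]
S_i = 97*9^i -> [97, 873, 7857, 70713, 636417]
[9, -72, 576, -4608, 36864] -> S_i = 9*-8^i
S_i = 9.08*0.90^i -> [9.08, 8.17, 7.35, 6.62, 5.96]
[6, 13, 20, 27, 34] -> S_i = 6 + 7*i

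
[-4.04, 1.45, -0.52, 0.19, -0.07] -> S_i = -4.04*(-0.36)^i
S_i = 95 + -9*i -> [95, 86, 77, 68, 59]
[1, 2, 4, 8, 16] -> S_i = 1*2^i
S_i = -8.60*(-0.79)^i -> [-8.6, 6.79, -5.37, 4.24, -3.35]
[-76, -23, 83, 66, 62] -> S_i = Random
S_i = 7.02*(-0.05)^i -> [7.02, -0.35, 0.02, -0.0, 0.0]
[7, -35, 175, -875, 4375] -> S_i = 7*-5^i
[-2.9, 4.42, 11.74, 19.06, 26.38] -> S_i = -2.90 + 7.32*i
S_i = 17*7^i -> [17, 119, 833, 5831, 40817]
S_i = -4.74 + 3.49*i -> [-4.74, -1.25, 2.24, 5.73, 9.22]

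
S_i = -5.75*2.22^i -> [-5.75, -12.76, -28.34, -62.91, -139.66]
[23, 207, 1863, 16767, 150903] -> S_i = 23*9^i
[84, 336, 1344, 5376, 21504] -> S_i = 84*4^i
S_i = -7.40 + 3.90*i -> [-7.4, -3.5, 0.4, 4.3, 8.2]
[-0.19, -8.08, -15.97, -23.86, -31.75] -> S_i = -0.19 + -7.89*i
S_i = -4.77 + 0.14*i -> [-4.77, -4.63, -4.49, -4.35, -4.21]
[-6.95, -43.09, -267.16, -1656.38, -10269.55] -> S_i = -6.95*6.20^i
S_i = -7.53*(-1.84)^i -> [-7.53, 13.86, -25.49, 46.91, -86.31]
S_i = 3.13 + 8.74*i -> [3.13, 11.87, 20.61, 29.35, 38.09]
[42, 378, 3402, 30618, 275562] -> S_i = 42*9^i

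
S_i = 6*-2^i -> [6, -12, 24, -48, 96]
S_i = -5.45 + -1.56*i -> [-5.45, -7.01, -8.57, -10.13, -11.69]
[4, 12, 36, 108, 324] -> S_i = 4*3^i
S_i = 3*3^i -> [3, 9, 27, 81, 243]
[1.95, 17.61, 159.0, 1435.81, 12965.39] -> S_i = 1.95*9.03^i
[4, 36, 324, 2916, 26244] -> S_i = 4*9^i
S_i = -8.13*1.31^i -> [-8.13, -10.65, -13.95, -18.28, -23.94]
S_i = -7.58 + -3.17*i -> [-7.58, -10.75, -13.92, -17.09, -20.26]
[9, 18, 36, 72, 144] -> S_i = 9*2^i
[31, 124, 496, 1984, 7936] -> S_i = 31*4^i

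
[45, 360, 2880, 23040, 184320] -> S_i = 45*8^i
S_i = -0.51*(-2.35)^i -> [-0.51, 1.2, -2.82, 6.62, -15.55]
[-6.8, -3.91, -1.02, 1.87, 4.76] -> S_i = -6.80 + 2.89*i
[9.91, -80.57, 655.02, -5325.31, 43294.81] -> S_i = 9.91*(-8.13)^i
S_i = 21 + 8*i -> [21, 29, 37, 45, 53]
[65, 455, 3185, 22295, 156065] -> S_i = 65*7^i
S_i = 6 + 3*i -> [6, 9, 12, 15, 18]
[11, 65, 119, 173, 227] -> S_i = 11 + 54*i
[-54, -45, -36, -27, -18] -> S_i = -54 + 9*i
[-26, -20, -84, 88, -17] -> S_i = Random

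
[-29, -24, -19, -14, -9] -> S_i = -29 + 5*i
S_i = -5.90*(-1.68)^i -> [-5.9, 9.91, -16.65, 27.98, -47.0]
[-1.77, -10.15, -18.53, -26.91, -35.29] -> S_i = -1.77 + -8.38*i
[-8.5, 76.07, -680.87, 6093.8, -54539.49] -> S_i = -8.50*(-8.95)^i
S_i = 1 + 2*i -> [1, 3, 5, 7, 9]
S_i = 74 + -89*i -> [74, -15, -104, -193, -282]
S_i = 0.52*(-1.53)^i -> [0.52, -0.8, 1.22, -1.86, 2.85]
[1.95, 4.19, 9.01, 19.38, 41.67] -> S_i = 1.95*2.15^i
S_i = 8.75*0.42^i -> [8.75, 3.68, 1.54, 0.65, 0.27]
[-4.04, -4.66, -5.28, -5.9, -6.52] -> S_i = -4.04 + -0.62*i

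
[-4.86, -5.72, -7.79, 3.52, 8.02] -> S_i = Random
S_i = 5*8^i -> [5, 40, 320, 2560, 20480]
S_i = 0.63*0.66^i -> [0.63, 0.42, 0.27, 0.18, 0.12]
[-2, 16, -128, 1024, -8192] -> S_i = -2*-8^i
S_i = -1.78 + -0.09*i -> [-1.78, -1.87, -1.96, -2.05, -2.14]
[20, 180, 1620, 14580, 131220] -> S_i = 20*9^i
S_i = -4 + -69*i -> [-4, -73, -142, -211, -280]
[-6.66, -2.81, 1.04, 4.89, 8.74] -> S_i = -6.66 + 3.85*i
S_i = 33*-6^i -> [33, -198, 1188, -7128, 42768]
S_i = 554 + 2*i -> [554, 556, 558, 560, 562]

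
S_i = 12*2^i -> [12, 24, 48, 96, 192]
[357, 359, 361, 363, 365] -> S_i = 357 + 2*i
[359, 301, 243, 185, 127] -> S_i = 359 + -58*i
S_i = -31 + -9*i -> [-31, -40, -49, -58, -67]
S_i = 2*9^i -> [2, 18, 162, 1458, 13122]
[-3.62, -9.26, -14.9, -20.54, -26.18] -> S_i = -3.62 + -5.64*i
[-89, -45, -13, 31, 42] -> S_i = Random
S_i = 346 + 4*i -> [346, 350, 354, 358, 362]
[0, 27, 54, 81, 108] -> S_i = 0 + 27*i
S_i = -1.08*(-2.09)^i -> [-1.08, 2.26, -4.72, 9.86, -20.61]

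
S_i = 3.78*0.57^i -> [3.78, 2.15, 1.23, 0.7, 0.4]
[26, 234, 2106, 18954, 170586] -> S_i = 26*9^i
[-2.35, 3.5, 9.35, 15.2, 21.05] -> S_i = -2.35 + 5.85*i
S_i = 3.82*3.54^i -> [3.82, 13.52, 47.87, 169.46, 599.9]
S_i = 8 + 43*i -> [8, 51, 94, 137, 180]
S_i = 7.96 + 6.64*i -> [7.96, 14.6, 21.24, 27.88, 34.52]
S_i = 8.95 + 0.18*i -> [8.95, 9.13, 9.31, 9.49, 9.67]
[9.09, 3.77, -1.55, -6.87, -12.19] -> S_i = 9.09 + -5.32*i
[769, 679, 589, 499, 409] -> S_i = 769 + -90*i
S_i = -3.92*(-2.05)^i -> [-3.92, 8.04, -16.47, 33.77, -69.23]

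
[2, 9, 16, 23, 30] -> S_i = 2 + 7*i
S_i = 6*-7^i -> [6, -42, 294, -2058, 14406]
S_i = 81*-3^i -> [81, -243, 729, -2187, 6561]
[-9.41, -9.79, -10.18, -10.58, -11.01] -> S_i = -9.41*1.04^i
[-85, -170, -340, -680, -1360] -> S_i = -85*2^i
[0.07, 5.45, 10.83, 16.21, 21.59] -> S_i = 0.07 + 5.38*i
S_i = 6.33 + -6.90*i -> [6.33, -0.57, -7.47, -14.37, -21.27]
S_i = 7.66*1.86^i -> [7.66, 14.25, 26.5, 49.29, 91.68]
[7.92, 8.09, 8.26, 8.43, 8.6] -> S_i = 7.92 + 0.17*i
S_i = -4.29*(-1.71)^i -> [-4.29, 7.34, -12.54, 21.45, -36.68]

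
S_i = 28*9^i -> [28, 252, 2268, 20412, 183708]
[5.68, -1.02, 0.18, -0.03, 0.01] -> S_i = 5.68*(-0.18)^i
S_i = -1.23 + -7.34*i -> [-1.23, -8.57, -15.91, -23.25, -30.59]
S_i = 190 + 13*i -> [190, 203, 216, 229, 242]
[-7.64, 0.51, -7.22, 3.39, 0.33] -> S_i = Random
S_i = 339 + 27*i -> [339, 366, 393, 420, 447]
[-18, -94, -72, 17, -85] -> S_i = Random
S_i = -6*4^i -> [-6, -24, -96, -384, -1536]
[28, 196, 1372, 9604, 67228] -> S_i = 28*7^i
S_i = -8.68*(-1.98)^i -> [-8.68, 17.19, -34.03, 67.38, -133.41]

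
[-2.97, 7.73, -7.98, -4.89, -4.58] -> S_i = Random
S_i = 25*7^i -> [25, 175, 1225, 8575, 60025]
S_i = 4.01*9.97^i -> [4.01, 39.98, 398.6, 3974.02, 39620.96]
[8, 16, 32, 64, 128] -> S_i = 8*2^i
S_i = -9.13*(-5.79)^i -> [-9.13, 52.86, -306.08, 1772.17, -10260.89]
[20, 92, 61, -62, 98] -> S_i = Random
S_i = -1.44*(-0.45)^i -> [-1.44, 0.65, -0.29, 0.13, -0.06]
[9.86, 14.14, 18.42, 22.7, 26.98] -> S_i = 9.86 + 4.28*i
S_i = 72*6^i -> [72, 432, 2592, 15552, 93312]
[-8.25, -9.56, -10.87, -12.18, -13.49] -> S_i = -8.25 + -1.31*i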